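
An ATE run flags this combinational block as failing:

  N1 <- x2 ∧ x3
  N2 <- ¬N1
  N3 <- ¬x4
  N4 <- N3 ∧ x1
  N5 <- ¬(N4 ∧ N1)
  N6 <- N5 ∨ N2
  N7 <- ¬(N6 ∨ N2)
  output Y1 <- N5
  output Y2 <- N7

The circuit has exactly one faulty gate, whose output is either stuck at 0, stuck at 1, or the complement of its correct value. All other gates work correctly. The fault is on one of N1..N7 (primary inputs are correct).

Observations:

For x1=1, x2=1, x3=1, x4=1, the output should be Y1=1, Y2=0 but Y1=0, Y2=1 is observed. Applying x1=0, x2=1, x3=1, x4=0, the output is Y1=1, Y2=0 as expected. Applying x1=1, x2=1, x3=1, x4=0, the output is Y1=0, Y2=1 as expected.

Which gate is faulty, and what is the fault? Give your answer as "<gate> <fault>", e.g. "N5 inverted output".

N3 stuck-at-1

Fault-free values for test 1 (x1=1, x2=1, x3=1, x4=1): N1=1, N2=0, N3=0, N4=0, N5=1, N6=1, N7=0, giving Y1=1, Y2=0. Observed Y1=0, Y2=1.
Test 1: faults giving observed Y1=0, Y2=1 are {N3 stuck-at-1, N3 inverted output, N4 stuck-at-1, N4 inverted output, N5 stuck-at-0, N5 inverted output}.
Test 2 (x1=0, x2=1, x3=1, x4=0): fault-free N1=1, N2=0, N3=1, N4=0, N5=1, N6=1, N7=0 → Y1=1, Y2=0; observed Y1=1, Y2=0. Eliminates N4 stuck-at-1, N4 inverted output, N5 stuck-at-0, N5 inverted output.
Test 3 (x1=1, x2=1, x3=1, x4=0): fault-free N1=1, N2=0, N3=1, N4=1, N5=0, N6=0, N7=1 → Y1=0, Y2=1; observed Y1=0, Y2=1. Eliminates N3 inverted output.
Only N3 stuck-at-1 is consistent with every test.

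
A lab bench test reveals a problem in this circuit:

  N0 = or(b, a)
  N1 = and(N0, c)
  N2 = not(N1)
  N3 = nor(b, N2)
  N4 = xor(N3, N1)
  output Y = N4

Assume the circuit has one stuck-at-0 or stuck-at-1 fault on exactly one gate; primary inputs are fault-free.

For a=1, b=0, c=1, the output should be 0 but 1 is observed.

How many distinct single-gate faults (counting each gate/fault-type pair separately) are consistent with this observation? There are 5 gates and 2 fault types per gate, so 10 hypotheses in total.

Fault-free: N0=1, N1=1, N2=0, N3=1, N4=0 → 0. Observed 1.
  N0 stuck-at-0: output 0 ✗
  N0 stuck-at-1: output 0 ✗
  N1 stuck-at-0: output 0 ✗
  N1 stuck-at-1: output 0 ✗
  N2 stuck-at-0: output 0 ✗
  N2 stuck-at-1: output 1 ✓
  N3 stuck-at-0: output 1 ✓
  N3 stuck-at-1: output 0 ✗
  N4 stuck-at-0: output 0 ✗
  N4 stuck-at-1: output 1 ✓
Consistent faults: {N2 stuck-at-1, N3 stuck-at-0, N4 stuck-at-1} — 3 in all.

3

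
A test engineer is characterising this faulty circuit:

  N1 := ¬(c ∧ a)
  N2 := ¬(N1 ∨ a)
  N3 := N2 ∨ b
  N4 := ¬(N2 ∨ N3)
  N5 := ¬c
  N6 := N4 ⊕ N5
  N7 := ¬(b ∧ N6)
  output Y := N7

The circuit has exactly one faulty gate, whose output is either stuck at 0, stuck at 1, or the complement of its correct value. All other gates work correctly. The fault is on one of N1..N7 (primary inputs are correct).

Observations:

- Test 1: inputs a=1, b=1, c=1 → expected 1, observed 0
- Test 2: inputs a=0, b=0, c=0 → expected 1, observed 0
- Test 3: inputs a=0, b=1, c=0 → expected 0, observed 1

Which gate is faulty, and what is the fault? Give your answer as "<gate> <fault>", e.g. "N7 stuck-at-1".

N7 inverted output

Fault-free values for test 1 (a=1, b=1, c=1): N1=0, N2=0, N3=1, N4=0, N5=0, N6=0, N7=1, giving Y=1. Observed 0.
Test 1: faults giving observed 0 are {N3 stuck-at-0, N3 inverted output, N4 stuck-at-1, N4 inverted output, N5 stuck-at-1, N5 inverted output, N6 stuck-at-1, N6 inverted output, N7 stuck-at-0, N7 inverted output}.
Test 2 (a=0, b=0, c=0): fault-free N1=1, N2=0, N3=0, N4=1, N5=1, N6=0, N7=1 → 1; observed 0. Eliminates N3 stuck-at-0, N3 inverted output, N4 stuck-at-1, N4 inverted output, N5 stuck-at-1, N5 inverted output, N6 stuck-at-1, N6 inverted output.
Test 3 (a=0, b=1, c=0): fault-free N1=1, N2=0, N3=1, N4=0, N5=1, N6=1, N7=0 → 0; observed 1. Eliminates N7 stuck-at-0.
Only N7 inverted output is consistent with every test.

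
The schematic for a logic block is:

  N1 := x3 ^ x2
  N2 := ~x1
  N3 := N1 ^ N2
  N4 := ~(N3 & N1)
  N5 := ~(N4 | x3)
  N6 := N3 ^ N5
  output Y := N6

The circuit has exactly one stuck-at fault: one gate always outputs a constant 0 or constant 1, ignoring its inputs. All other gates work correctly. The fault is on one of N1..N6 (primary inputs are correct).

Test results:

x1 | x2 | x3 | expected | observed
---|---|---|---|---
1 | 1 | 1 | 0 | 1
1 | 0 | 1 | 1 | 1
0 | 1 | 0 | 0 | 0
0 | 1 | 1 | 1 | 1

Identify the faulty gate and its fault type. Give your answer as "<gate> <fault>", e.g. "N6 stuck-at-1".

N3 stuck-at-1

Fault-free values for test 1 (x1=1, x2=1, x3=1): N1=0, N2=0, N3=0, N4=1, N5=0, N6=0, giving Y=0. Observed 1.
Test 1: faults giving observed 1 are {N1 stuck-at-1, N2 stuck-at-1, N3 stuck-at-1, N5 stuck-at-1, N6 stuck-at-1}.
Test 2 (x1=1, x2=0, x3=1): fault-free N1=1, N2=0, N3=1, N4=0, N5=0, N6=1 → 1; observed 1. Eliminates N2 stuck-at-1, N5 stuck-at-1.
Test 3 (x1=0, x2=1, x3=0): fault-free N1=1, N2=1, N3=0, N4=1, N5=0, N6=0 → 0; observed 0. Eliminates N6 stuck-at-1.
Test 4 (x1=0, x2=1, x3=1): fault-free N1=0, N2=1, N3=1, N4=1, N5=0, N6=1 → 1; observed 1. Eliminates N1 stuck-at-1.
Only N3 stuck-at-1 is consistent with every test.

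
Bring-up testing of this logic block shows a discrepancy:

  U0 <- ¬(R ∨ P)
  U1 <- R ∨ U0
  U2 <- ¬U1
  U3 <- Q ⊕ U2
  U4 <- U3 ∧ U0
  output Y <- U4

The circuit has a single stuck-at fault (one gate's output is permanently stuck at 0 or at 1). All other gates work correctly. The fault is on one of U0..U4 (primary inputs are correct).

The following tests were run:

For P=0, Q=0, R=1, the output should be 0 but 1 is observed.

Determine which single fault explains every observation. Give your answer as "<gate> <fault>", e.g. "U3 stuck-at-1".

Fault-free values for test 1 (P=0, Q=0, R=1): U0=0, U1=1, U2=0, U3=0, U4=0, giving Y=0. Observed 1.
Test 1: faults giving observed 1 are {U4 stuck-at-1}.
Only U4 stuck-at-1 is consistent with every test.

U4 stuck-at-1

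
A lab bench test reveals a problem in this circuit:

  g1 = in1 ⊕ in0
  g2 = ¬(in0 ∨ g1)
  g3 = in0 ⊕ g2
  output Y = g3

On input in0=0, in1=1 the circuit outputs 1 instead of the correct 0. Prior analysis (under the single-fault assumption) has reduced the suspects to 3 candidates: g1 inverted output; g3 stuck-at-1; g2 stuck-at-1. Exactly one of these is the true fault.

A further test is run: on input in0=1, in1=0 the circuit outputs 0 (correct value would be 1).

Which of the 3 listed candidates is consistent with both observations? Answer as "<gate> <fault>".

g2 stuck-at-1

Evaluate each candidate on input in0=1, in1=0:
  g1 inverted output: g1=0 [inverted output], g2=0, g3=1 → 1 — eliminated
  g3 stuck-at-1: g1=1, g2=0, g3=1 [stuck-at-1] → 1 — eliminated
  g2 stuck-at-1: g1=1, g2=1 [stuck-at-1], g3=0 → 0 — matches
Only g2 stuck-at-1 reproduces the observed 0.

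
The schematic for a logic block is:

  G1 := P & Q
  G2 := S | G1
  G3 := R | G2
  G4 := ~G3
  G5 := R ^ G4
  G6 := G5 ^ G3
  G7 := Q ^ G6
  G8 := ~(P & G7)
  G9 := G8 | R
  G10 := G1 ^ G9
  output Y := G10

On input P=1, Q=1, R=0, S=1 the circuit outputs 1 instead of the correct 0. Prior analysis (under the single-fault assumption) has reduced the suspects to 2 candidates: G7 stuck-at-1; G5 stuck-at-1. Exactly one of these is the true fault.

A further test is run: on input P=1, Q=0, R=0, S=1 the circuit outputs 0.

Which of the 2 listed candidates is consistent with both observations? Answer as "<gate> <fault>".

G7 stuck-at-1

Evaluate each candidate on input P=1, Q=0, R=0, S=1:
  G7 stuck-at-1: G1=0, G2=1, G3=1, G4=0, G5=0, G6=1, G7=1 [stuck-at-1], G8=0, G9=0, G10=0 → 0 — matches
  G5 stuck-at-1: G1=0, G2=1, G3=1, G4=0, G5=1 [stuck-at-1], G6=0, G7=0, G8=1, G9=1, G10=1 → 1 — eliminated
Only G7 stuck-at-1 reproduces the observed 0.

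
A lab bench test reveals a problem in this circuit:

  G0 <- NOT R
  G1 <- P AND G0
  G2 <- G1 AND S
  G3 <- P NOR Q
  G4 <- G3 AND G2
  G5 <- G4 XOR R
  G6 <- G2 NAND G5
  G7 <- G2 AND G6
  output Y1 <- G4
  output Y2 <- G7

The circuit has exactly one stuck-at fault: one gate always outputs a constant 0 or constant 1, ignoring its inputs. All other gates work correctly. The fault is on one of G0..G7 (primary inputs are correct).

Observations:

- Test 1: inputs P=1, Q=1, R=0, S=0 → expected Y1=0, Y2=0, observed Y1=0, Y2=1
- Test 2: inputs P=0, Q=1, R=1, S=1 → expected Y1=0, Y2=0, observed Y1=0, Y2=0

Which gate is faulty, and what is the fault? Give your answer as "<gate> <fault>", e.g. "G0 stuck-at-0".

G2 stuck-at-1

Fault-free values for test 1 (P=1, Q=1, R=0, S=0): G0=1, G1=1, G2=0, G3=0, G4=0, G5=0, G6=1, G7=0, giving Y1=0, Y2=0. Observed Y1=0, Y2=1.
Test 1: faults giving observed Y1=0, Y2=1 are {G2 stuck-at-1, G7 stuck-at-1}.
Test 2 (P=0, Q=1, R=1, S=1): fault-free G0=0, G1=0, G2=0, G3=0, G4=0, G5=1, G6=1, G7=0 → Y1=0, Y2=0; observed Y1=0, Y2=0. Eliminates G7 stuck-at-1.
Only G2 stuck-at-1 is consistent with every test.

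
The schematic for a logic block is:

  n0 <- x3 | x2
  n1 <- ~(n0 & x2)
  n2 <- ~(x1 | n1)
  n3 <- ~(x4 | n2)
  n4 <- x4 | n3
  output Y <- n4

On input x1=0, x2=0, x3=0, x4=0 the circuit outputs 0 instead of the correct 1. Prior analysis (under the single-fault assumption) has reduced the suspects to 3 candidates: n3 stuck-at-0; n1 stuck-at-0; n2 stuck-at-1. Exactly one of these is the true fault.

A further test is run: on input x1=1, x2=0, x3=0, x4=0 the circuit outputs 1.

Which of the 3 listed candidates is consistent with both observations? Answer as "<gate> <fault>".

n1 stuck-at-0

Evaluate each candidate on input x1=1, x2=0, x3=0, x4=0:
  n3 stuck-at-0: n0=0, n1=1, n2=0, n3=0 [stuck-at-0], n4=0 → 0 — eliminated
  n1 stuck-at-0: n0=0, n1=0 [stuck-at-0], n2=0, n3=1, n4=1 → 1 — matches
  n2 stuck-at-1: n0=0, n1=1, n2=1 [stuck-at-1], n3=0, n4=0 → 0 — eliminated
Only n1 stuck-at-0 reproduces the observed 1.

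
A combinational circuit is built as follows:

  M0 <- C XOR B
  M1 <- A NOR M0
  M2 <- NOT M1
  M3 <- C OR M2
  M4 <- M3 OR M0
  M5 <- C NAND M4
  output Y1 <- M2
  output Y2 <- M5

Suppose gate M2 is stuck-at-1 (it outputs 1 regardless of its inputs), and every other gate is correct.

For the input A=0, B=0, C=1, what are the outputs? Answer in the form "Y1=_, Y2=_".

Y1=1, Y2=0

Propagate with M2 forced: M0=1, M1=0, M2=1 [stuck-at-1], M3=1, M4=1, M5=0.
So the outputs are Y1=1, Y2=0. (Same as the fault-free value — the fault is masked on this input.)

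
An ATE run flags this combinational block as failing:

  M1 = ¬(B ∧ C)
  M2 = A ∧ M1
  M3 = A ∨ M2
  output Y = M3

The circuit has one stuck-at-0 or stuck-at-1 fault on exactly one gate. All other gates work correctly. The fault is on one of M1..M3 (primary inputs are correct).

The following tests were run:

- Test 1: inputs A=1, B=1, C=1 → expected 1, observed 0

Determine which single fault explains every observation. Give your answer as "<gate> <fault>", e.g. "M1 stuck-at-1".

Fault-free values for test 1 (A=1, B=1, C=1): M1=0, M2=0, M3=1, giving Y=1. Observed 0.
Test 1: faults giving observed 0 are {M3 stuck-at-0}.
Only M3 stuck-at-0 is consistent with every test.

M3 stuck-at-0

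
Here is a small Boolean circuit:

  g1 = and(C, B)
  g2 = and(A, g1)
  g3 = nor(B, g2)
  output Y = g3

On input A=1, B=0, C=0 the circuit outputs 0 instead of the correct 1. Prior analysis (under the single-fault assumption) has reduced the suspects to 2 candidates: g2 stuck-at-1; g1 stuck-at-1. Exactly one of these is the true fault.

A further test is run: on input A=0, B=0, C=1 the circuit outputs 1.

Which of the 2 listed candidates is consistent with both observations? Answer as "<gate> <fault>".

g1 stuck-at-1

Evaluate each candidate on input A=0, B=0, C=1:
  g2 stuck-at-1: g1=0, g2=1 [stuck-at-1], g3=0 → 0 — eliminated
  g1 stuck-at-1: g1=1 [stuck-at-1], g2=0, g3=1 → 1 — matches
Only g1 stuck-at-1 reproduces the observed 1.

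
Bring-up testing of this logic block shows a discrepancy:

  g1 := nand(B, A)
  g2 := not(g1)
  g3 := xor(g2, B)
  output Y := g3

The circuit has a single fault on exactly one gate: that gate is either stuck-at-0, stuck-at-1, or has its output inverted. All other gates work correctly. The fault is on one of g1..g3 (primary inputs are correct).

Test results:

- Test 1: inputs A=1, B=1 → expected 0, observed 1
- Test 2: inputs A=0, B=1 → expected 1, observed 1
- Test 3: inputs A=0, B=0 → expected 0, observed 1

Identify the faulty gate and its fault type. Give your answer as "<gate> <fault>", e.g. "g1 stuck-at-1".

g3 stuck-at-1

Fault-free values for test 1 (A=1, B=1): g1=0, g2=1, g3=0, giving Y=0. Observed 1.
Test 1: faults giving observed 1 are {g1 stuck-at-1, g1 inverted output, g2 stuck-at-0, g2 inverted output, g3 stuck-at-1, g3 inverted output}.
Test 2 (A=0, B=1): fault-free g1=1, g2=0, g3=1 → 1; observed 1. Eliminates g1 inverted output, g2 inverted output, g3 inverted output.
Test 3 (A=0, B=0): fault-free g1=1, g2=0, g3=0 → 0; observed 1. Eliminates g1 stuck-at-1, g2 stuck-at-0.
Only g3 stuck-at-1 is consistent with every test.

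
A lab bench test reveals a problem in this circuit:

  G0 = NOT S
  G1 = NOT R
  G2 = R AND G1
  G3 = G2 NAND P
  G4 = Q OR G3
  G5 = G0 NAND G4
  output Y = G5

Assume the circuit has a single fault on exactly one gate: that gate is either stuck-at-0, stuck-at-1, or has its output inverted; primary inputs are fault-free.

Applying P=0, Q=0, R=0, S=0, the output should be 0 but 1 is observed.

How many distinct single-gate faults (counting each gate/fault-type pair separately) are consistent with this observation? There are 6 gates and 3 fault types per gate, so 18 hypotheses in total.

8

Fault-free: G0=1, G1=1, G2=0, G3=1, G4=1, G5=0 → 0. Observed 1.
  G0: stuck-at-0, inverted output ✓; others ✗
  G1: none of the 3 fault types match ✗
  G2: none of the 3 fault types match ✗
  G3: stuck-at-0, inverted output ✓; others ✗
  G4: stuck-at-0, inverted output ✓; others ✗
  G5: stuck-at-1, inverted output ✓; others ✗
Consistent faults: {G0 stuck-at-0, G0 inverted output, G3 stuck-at-0, G3 inverted output, G4 stuck-at-0, G4 inverted output, G5 stuck-at-1, G5 inverted output} — 8 in all.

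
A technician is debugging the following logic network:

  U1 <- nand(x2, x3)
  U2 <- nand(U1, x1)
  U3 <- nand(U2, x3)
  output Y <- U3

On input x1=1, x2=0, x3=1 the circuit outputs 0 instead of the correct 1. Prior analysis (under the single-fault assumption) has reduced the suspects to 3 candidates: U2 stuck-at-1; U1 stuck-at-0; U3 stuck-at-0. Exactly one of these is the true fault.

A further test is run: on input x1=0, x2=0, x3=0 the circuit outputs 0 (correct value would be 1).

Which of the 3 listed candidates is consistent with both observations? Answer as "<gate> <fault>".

U3 stuck-at-0

Evaluate each candidate on input x1=0, x2=0, x3=0:
  U2 stuck-at-1: U1=1, U2=1 [stuck-at-1], U3=1 → 1 — eliminated
  U1 stuck-at-0: U1=0 [stuck-at-0], U2=1, U3=1 → 1 — eliminated
  U3 stuck-at-0: U1=1, U2=1, U3=0 [stuck-at-0] → 0 — matches
Only U3 stuck-at-0 reproduces the observed 0.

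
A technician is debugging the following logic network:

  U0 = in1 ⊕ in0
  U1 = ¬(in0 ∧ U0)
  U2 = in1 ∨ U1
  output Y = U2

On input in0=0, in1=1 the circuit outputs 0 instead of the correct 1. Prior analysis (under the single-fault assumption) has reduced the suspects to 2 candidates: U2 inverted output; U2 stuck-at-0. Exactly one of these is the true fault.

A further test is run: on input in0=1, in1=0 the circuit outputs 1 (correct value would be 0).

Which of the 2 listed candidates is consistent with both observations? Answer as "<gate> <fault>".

Evaluate each candidate on input in0=1, in1=0:
  U2 inverted output: U0=1, U1=0, U2=1 [inverted output] → 1 — matches
  U2 stuck-at-0: U0=1, U1=0, U2=0 [stuck-at-0] → 0 — eliminated
Only U2 inverted output reproduces the observed 1.

U2 inverted output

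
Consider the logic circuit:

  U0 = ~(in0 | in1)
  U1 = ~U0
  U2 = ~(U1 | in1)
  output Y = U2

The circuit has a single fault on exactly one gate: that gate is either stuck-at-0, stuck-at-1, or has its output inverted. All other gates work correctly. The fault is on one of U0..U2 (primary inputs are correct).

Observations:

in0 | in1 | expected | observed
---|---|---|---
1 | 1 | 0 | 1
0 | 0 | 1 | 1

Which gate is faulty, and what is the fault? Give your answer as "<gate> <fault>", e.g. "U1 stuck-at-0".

Fault-free values for test 1 (in0=1, in1=1): U0=0, U1=1, U2=0, giving Y=0. Observed 1.
Test 1: faults giving observed 1 are {U2 stuck-at-1, U2 inverted output}.
Test 2 (in0=0, in1=0): fault-free U0=1, U1=0, U2=1 → 1; observed 1. Eliminates U2 inverted output.
Only U2 stuck-at-1 is consistent with every test.

U2 stuck-at-1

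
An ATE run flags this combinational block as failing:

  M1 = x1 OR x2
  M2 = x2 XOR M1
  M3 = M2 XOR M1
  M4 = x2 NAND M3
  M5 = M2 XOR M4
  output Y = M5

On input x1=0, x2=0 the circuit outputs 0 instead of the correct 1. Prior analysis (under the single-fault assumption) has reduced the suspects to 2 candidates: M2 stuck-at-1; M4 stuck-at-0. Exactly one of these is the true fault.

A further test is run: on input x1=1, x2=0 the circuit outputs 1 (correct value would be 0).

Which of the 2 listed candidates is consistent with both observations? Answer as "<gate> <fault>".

Evaluate each candidate on input x1=1, x2=0:
  M2 stuck-at-1: M1=1, M2=1 [stuck-at-1], M3=0, M4=1, M5=0 → 0 — eliminated
  M4 stuck-at-0: M1=1, M2=1, M3=0, M4=0 [stuck-at-0], M5=1 → 1 — matches
Only M4 stuck-at-0 reproduces the observed 1.

M4 stuck-at-0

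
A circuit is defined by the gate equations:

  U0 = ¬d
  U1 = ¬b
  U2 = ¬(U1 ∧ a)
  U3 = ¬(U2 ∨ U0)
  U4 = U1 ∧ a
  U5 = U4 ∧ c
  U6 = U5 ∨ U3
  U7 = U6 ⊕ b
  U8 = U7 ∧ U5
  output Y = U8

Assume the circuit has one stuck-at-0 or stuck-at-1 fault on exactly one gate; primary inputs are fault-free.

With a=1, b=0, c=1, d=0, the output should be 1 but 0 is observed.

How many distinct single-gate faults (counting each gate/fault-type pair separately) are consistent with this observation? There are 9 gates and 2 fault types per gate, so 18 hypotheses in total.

6

Fault-free: U0=1, U1=1, U2=0, U3=0, U4=1, U5=1, U6=1, U7=1, U8=1 → 1. Observed 0.
  U0: none of the 2 fault types match ✗
  U1: stuck-at-0 ✓; others ✗
  U2: none of the 2 fault types match ✗
  U3: none of the 2 fault types match ✗
  U4: stuck-at-0 ✓; others ✗
  U5: stuck-at-0 ✓; others ✗
  U6: stuck-at-0 ✓; others ✗
  U7: stuck-at-0 ✓; others ✗
  U8: stuck-at-0 ✓; others ✗
Consistent faults: {U1 stuck-at-0, U4 stuck-at-0, U5 stuck-at-0, U6 stuck-at-0, U7 stuck-at-0, U8 stuck-at-0} — 6 in all.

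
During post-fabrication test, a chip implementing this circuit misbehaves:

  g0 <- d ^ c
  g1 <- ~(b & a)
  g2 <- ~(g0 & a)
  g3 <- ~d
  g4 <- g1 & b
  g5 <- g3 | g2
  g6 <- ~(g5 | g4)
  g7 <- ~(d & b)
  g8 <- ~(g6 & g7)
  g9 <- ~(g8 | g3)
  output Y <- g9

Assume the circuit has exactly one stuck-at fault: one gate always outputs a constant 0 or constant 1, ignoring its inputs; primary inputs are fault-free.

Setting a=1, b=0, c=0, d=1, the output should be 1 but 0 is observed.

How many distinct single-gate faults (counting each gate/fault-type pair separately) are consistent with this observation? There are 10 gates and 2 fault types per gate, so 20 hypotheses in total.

9

Fault-free: g0=1, g1=1, g2=0, g3=0, g4=0, g5=0, g6=1, g7=1, g8=0, g9=1 → 1. Observed 0.
  g0: stuck-at-0 ✓; others ✗
  g1: none of the 2 fault types match ✗
  g2: stuck-at-1 ✓; others ✗
  g3: stuck-at-1 ✓; others ✗
  g4: stuck-at-1 ✓; others ✗
  g5: stuck-at-1 ✓; others ✗
  g6: stuck-at-0 ✓; others ✗
  g7: stuck-at-0 ✓; others ✗
  g8: stuck-at-1 ✓; others ✗
  g9: stuck-at-0 ✓; others ✗
Consistent faults: {g0 stuck-at-0, g2 stuck-at-1, g3 stuck-at-1, g4 stuck-at-1, g5 stuck-at-1, g6 stuck-at-0, g7 stuck-at-0, g8 stuck-at-1, g9 stuck-at-0} — 9 in all.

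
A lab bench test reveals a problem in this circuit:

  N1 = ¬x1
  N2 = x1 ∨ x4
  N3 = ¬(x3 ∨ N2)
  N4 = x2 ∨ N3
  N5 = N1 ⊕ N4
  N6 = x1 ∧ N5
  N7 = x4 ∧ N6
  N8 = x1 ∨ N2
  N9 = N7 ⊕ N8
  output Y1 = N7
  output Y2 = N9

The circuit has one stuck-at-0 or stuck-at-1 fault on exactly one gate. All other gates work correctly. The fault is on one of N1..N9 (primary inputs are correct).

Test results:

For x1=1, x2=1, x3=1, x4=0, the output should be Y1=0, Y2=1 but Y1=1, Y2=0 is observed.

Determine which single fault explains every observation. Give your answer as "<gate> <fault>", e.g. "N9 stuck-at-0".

N7 stuck-at-1

Fault-free values for test 1 (x1=1, x2=1, x3=1, x4=0): N1=0, N2=1, N3=0, N4=1, N5=1, N6=1, N7=0, N8=1, N9=1, giving Y1=0, Y2=1. Observed Y1=1, Y2=0.
Test 1: faults giving observed Y1=1, Y2=0 are {N7 stuck-at-1}.
Only N7 stuck-at-1 is consistent with every test.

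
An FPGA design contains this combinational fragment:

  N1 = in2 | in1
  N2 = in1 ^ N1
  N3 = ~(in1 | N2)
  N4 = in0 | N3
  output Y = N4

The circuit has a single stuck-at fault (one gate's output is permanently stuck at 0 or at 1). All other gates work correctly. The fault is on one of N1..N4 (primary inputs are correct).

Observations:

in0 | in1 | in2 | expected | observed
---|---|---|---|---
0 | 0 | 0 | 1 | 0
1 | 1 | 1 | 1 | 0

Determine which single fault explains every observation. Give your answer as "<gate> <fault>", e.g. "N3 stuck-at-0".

N4 stuck-at-0

Fault-free values for test 1 (in0=0, in1=0, in2=0): N1=0, N2=0, N3=1, N4=1, giving Y=1. Observed 0.
Test 1: faults giving observed 0 are {N1 stuck-at-1, N2 stuck-at-1, N3 stuck-at-0, N4 stuck-at-0}.
Test 2 (in0=1, in1=1, in2=1): fault-free N1=1, N2=0, N3=0, N4=1 → 1; observed 0. Eliminates N1 stuck-at-1, N2 stuck-at-1, N3 stuck-at-0.
Only N4 stuck-at-0 is consistent with every test.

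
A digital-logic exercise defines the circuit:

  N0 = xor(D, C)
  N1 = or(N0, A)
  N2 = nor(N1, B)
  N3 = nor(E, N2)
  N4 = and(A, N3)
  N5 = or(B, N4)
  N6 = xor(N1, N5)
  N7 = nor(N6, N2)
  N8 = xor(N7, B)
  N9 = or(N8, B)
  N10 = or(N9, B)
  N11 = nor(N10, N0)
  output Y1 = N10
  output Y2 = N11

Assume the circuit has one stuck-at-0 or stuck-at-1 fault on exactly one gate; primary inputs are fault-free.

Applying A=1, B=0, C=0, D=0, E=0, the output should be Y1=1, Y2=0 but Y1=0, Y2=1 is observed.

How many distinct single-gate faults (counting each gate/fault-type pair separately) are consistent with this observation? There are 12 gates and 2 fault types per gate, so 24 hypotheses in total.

10

Fault-free: N0=0, N1=1, N2=0, N3=1, N4=1, N5=1, N6=0, N7=1, N8=1, N9=1, N10=1, N11=0 → Y1=1, Y2=0. Observed Y1=0, Y2=1.
  N0: none of the 2 fault types match ✗
  N1: stuck-at-0 ✓; others ✗
  N2: stuck-at-1 ✓; others ✗
  N3: stuck-at-0 ✓; others ✗
  N4: stuck-at-0 ✓; others ✗
  N5: stuck-at-0 ✓; others ✗
  N6: stuck-at-1 ✓; others ✗
  N7: stuck-at-0 ✓; others ✗
  N8: stuck-at-0 ✓; others ✗
  N9: stuck-at-0 ✓; others ✗
  N10: stuck-at-0 ✓; others ✗
  N11: none of the 2 fault types match ✗
Consistent faults: {N1 stuck-at-0, N2 stuck-at-1, N3 stuck-at-0, N4 stuck-at-0, N5 stuck-at-0, N6 stuck-at-1, N7 stuck-at-0, N8 stuck-at-0, N9 stuck-at-0, N10 stuck-at-0} — 10 in all.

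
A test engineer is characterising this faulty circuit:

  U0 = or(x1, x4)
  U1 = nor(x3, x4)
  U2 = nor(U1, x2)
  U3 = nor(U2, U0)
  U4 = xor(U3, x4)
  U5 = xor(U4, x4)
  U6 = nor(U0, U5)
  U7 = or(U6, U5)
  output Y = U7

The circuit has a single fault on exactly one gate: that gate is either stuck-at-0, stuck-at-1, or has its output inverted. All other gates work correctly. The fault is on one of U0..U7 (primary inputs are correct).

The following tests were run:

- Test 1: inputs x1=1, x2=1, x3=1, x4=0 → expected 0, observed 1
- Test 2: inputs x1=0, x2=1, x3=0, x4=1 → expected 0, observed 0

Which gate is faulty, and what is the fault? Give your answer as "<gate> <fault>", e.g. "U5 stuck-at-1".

U4 stuck-at-1

Fault-free values for test 1 (x1=1, x2=1, x3=1, x4=0): U0=1, U1=0, U2=0, U3=0, U4=0, U5=0, U6=0, U7=0, giving Y=0. Observed 1.
Test 1: faults giving observed 1 are {U0 stuck-at-0, U0 inverted output, U3 stuck-at-1, U3 inverted output, U4 stuck-at-1, U4 inverted output, U5 stuck-at-1, U5 inverted output, U6 stuck-at-1, U6 inverted output, U7 stuck-at-1, U7 inverted output}.
Test 2 (x1=0, x2=1, x3=0, x4=1): fault-free U0=1, U1=0, U2=0, U3=0, U4=1, U5=0, U6=0, U7=0 → 0; observed 0. Eliminates U0 stuck-at-0, U0 inverted output, U3 stuck-at-1, U3 inverted output, U4 inverted output, U5 stuck-at-1, U5 inverted output, U6 stuck-at-1, U6 inverted output, U7 stuck-at-1, U7 inverted output.
Only U4 stuck-at-1 is consistent with every test.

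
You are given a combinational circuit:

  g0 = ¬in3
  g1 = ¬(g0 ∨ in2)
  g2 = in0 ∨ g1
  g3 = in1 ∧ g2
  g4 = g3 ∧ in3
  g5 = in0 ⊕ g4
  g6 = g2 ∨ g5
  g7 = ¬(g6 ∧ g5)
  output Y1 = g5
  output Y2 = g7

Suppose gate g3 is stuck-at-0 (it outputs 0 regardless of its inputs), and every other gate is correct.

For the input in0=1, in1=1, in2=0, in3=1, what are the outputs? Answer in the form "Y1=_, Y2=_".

Propagate with g3 forced: g0=0, g1=1, g2=1, g3=0 [stuck-at-0], g4=0, g5=1, g6=1, g7=0.
So the outputs are Y1=1, Y2=0. (Without the fault they would be Y1=0, Y2=1.)

Y1=1, Y2=0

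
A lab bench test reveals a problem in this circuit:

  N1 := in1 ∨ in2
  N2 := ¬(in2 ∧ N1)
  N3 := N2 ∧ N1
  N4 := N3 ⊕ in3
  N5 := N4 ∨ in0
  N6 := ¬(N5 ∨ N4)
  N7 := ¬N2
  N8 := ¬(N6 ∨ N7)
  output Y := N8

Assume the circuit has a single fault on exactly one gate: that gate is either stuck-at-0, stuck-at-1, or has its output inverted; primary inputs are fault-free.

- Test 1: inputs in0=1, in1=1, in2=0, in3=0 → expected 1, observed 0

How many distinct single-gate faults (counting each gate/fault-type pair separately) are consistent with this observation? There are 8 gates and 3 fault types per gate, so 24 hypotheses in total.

8

Fault-free: N1=1, N2=1, N3=1, N4=1, N5=1, N6=0, N7=0, N8=1 → 1. Observed 0.
  N1: none of the 3 fault types match ✗
  N2: stuck-at-0, inverted output ✓; others ✗
  N3: none of the 3 fault types match ✗
  N4: none of the 3 fault types match ✗
  N5: none of the 3 fault types match ✗
  N6: stuck-at-1, inverted output ✓; others ✗
  N7: stuck-at-1, inverted output ✓; others ✗
  N8: stuck-at-0, inverted output ✓; others ✗
Consistent faults: {N2 stuck-at-0, N2 inverted output, N6 stuck-at-1, N6 inverted output, N7 stuck-at-1, N7 inverted output, N8 stuck-at-0, N8 inverted output} — 8 in all.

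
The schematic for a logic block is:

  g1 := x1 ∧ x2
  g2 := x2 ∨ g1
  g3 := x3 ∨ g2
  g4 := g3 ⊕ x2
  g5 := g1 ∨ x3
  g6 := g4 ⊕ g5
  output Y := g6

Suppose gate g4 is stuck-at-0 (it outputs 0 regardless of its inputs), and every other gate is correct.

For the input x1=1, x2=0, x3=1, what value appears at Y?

Propagate with g4 forced: g1=0, g2=0, g3=1, g4=0 [stuck-at-0], g5=1, g6=1.
So Y = 1. (Without the fault it would be 0.)

1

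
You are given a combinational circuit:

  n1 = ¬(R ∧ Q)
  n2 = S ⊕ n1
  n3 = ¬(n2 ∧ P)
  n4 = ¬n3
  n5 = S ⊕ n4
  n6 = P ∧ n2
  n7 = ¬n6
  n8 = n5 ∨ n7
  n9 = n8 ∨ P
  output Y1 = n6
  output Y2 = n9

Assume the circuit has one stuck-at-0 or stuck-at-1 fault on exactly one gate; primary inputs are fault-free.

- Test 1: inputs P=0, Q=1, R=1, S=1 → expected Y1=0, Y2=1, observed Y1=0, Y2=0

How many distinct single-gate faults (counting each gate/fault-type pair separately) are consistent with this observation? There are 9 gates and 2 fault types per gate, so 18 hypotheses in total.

2

Fault-free: n1=0, n2=1, n3=1, n4=0, n5=1, n6=0, n7=1, n8=1, n9=1 → Y1=0, Y2=1. Observed Y1=0, Y2=0.
  n1: none of the 2 fault types match ✗
  n2: none of the 2 fault types match ✗
  n3: none of the 2 fault types match ✗
  n4: none of the 2 fault types match ✗
  n5: none of the 2 fault types match ✗
  n6: none of the 2 fault types match ✗
  n7: none of the 2 fault types match ✗
  n8: stuck-at-0 ✓; others ✗
  n9: stuck-at-0 ✓; others ✗
Consistent faults: {n8 stuck-at-0, n9 stuck-at-0} — 2 in all.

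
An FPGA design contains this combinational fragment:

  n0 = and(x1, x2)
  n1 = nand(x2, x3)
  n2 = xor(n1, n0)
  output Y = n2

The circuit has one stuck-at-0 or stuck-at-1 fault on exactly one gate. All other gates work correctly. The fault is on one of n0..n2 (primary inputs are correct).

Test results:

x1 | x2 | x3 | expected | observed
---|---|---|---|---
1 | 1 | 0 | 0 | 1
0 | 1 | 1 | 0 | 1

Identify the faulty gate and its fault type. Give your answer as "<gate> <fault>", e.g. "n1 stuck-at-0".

n2 stuck-at-1

Fault-free values for test 1 (x1=1, x2=1, x3=0): n0=1, n1=1, n2=0, giving Y=0. Observed 1.
Test 1: faults giving observed 1 are {n0 stuck-at-0, n1 stuck-at-0, n2 stuck-at-1}.
Test 2 (x1=0, x2=1, x3=1): fault-free n0=0, n1=0, n2=0 → 0; observed 1. Eliminates n0 stuck-at-0, n1 stuck-at-0.
Only n2 stuck-at-1 is consistent with every test.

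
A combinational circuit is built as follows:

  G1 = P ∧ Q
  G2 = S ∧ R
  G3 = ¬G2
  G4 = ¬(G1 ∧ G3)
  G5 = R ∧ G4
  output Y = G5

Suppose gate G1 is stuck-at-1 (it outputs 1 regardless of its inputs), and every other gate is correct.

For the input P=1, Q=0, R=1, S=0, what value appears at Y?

0

Propagate with G1 forced: G1=1 [stuck-at-1], G2=0, G3=1, G4=0, G5=0.
So Y = 0. (Without the fault it would be 1.)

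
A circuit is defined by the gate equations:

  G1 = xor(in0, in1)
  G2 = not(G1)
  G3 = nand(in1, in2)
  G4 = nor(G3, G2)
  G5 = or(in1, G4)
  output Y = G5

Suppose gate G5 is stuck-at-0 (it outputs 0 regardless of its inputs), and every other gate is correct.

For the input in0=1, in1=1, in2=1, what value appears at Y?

Propagate with G5 forced: G1=0, G2=1, G3=0, G4=0, G5=0 [stuck-at-0].
So Y = 0. (Without the fault it would be 1.)

0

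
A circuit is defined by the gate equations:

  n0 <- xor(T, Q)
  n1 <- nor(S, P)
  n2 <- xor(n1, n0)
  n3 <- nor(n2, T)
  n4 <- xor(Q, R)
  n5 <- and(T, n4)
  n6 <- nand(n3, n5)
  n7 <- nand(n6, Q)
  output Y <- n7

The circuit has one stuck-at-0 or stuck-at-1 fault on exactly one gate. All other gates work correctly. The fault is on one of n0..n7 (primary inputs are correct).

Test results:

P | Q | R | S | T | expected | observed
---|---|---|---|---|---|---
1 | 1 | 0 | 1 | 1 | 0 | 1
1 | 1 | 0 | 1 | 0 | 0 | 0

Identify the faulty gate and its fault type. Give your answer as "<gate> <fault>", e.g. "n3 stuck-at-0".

Fault-free values for test 1 (P=1, Q=1, R=0, S=1, T=1): n0=0, n1=0, n2=0, n3=0, n4=1, n5=1, n6=1, n7=0, giving Y=0. Observed 1.
Test 1: faults giving observed 1 are {n3 stuck-at-1, n6 stuck-at-0, n7 stuck-at-1}.
Test 2 (P=1, Q=1, R=0, S=1, T=0): fault-free n0=1, n1=0, n2=1, n3=0, n4=1, n5=0, n6=1, n7=0 → 0; observed 0. Eliminates n6 stuck-at-0, n7 stuck-at-1.
Only n3 stuck-at-1 is consistent with every test.

n3 stuck-at-1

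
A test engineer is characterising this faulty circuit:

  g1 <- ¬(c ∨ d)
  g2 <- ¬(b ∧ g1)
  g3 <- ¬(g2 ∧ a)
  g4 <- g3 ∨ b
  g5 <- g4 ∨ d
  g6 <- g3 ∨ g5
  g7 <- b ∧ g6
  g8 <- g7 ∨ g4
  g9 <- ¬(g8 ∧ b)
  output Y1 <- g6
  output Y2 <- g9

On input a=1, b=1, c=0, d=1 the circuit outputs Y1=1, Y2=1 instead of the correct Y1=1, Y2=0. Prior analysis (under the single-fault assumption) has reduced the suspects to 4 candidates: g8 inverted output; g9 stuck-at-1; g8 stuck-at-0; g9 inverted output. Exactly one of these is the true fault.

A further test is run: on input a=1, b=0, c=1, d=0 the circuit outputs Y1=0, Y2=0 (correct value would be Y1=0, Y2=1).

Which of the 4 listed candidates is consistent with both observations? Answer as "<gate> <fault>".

Evaluate each candidate on input a=1, b=0, c=1, d=0:
  g8 inverted output: g1=0, g2=1, g3=0, g4=0, g5=0, g6=0, g7=0, g8=1 [inverted output], g9=1 → Y1=0, Y2=1 — eliminated
  g9 stuck-at-1: g1=0, g2=1, g3=0, g4=0, g5=0, g6=0, g7=0, g8=0, g9=1 [stuck-at-1] → Y1=0, Y2=1 — eliminated
  g8 stuck-at-0: g1=0, g2=1, g3=0, g4=0, g5=0, g6=0, g7=0, g8=0 [stuck-at-0], g9=1 → Y1=0, Y2=1 — eliminated
  g9 inverted output: g1=0, g2=1, g3=0, g4=0, g5=0, g6=0, g7=0, g8=0, g9=0 [inverted output] → Y1=0, Y2=0 — matches
Only g9 inverted output reproduces the observed Y1=0, Y2=0.

g9 inverted output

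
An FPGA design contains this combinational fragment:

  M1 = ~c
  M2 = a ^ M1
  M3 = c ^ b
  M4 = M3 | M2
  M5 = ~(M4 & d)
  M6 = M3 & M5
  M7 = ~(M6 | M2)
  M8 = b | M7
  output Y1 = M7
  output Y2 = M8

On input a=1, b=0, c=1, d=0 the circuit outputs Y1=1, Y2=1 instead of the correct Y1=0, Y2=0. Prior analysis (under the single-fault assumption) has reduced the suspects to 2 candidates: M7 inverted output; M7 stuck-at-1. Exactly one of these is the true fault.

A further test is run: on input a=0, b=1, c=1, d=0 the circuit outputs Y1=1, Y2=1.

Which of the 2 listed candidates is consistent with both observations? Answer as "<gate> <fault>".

Evaluate each candidate on input a=0, b=1, c=1, d=0:
  M7 inverted output: M1=0, M2=0, M3=0, M4=0, M5=1, M6=0, M7=0 [inverted output], M8=1 → Y1=0, Y2=1 — eliminated
  M7 stuck-at-1: M1=0, M2=0, M3=0, M4=0, M5=1, M6=0, M7=1 [stuck-at-1], M8=1 → Y1=1, Y2=1 — matches
Only M7 stuck-at-1 reproduces the observed Y1=1, Y2=1.

M7 stuck-at-1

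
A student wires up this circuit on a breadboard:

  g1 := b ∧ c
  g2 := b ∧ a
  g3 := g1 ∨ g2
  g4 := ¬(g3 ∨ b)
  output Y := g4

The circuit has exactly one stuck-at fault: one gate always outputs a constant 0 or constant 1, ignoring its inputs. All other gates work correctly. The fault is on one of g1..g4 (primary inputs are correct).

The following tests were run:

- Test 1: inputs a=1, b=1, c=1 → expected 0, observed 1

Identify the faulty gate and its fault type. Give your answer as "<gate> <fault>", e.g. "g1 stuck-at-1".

Fault-free values for test 1 (a=1, b=1, c=1): g1=1, g2=1, g3=1, g4=0, giving Y=0. Observed 1.
Test 1: faults giving observed 1 are {g4 stuck-at-1}.
Only g4 stuck-at-1 is consistent with every test.

g4 stuck-at-1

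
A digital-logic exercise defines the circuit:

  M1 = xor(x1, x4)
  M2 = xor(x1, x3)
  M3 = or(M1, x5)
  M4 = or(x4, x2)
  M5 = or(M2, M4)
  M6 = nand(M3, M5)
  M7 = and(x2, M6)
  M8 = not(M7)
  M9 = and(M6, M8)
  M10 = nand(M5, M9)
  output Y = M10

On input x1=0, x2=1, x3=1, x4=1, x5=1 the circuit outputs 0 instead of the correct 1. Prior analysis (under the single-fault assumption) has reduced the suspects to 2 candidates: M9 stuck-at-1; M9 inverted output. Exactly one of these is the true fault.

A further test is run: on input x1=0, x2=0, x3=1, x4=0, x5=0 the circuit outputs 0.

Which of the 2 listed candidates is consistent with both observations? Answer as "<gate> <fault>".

M9 stuck-at-1

Evaluate each candidate on input x1=0, x2=0, x3=1, x4=0, x5=0:
  M9 stuck-at-1: M1=0, M2=1, M3=0, M4=0, M5=1, M6=1, M7=0, M8=1, M9=1 [stuck-at-1], M10=0 → 0 — matches
  M9 inverted output: M1=0, M2=1, M3=0, M4=0, M5=1, M6=1, M7=0, M8=1, M9=0 [inverted output], M10=1 → 1 — eliminated
Only M9 stuck-at-1 reproduces the observed 0.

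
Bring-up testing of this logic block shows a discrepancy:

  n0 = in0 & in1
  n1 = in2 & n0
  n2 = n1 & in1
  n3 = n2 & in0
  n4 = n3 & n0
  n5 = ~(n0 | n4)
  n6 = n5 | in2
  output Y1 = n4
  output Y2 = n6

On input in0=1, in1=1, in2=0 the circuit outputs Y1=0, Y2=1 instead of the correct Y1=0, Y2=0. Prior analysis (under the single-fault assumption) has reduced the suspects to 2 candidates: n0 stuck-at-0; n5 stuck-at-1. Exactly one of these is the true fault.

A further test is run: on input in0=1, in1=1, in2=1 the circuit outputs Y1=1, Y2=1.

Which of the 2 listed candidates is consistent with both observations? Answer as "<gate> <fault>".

n5 stuck-at-1

Evaluate each candidate on input in0=1, in1=1, in2=1:
  n0 stuck-at-0: n0=0 [stuck-at-0], n1=0, n2=0, n3=0, n4=0, n5=1, n6=1 → Y1=0, Y2=1 — eliminated
  n5 stuck-at-1: n0=1, n1=1, n2=1, n3=1, n4=1, n5=1 [stuck-at-1], n6=1 → Y1=1, Y2=1 — matches
Only n5 stuck-at-1 reproduces the observed Y1=1, Y2=1.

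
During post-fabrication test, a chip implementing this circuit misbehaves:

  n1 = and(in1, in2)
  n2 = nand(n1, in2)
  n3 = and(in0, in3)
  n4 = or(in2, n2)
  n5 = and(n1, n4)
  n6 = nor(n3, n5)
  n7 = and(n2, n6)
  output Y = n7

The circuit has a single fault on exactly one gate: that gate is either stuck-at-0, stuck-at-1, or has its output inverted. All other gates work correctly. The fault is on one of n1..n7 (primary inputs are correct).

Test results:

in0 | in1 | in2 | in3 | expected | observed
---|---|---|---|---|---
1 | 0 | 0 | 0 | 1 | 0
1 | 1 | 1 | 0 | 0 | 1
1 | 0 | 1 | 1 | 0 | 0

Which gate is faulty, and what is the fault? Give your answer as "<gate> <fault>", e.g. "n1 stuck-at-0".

n1 inverted output

Fault-free values for test 1 (in0=1, in1=0, in2=0, in3=0): n1=0, n2=1, n3=0, n4=1, n5=0, n6=1, n7=1, giving Y=1. Observed 0.
Test 1: faults giving observed 0 are {n1 stuck-at-1, n1 inverted output, n2 stuck-at-0, n2 inverted output, n3 stuck-at-1, n3 inverted output, n5 stuck-at-1, n5 inverted output, n6 stuck-at-0, n6 inverted output, n7 stuck-at-0, n7 inverted output}.
Test 2 (in0=1, in1=1, in2=1, in3=0): fault-free n1=1, n2=0, n3=0, n4=1, n5=1, n6=0, n7=0 → 0; observed 1. Eliminates n1 stuck-at-1, n2 stuck-at-0, n2 inverted output, n3 stuck-at-1, n3 inverted output, n5 stuck-at-1, n5 inverted output, n6 stuck-at-0, n6 inverted output, n7 stuck-at-0.
Test 3 (in0=1, in1=0, in2=1, in3=1): fault-free n1=0, n2=1, n3=1, n4=1, n5=0, n6=0, n7=0 → 0; observed 0. Eliminates n7 inverted output.
Only n1 inverted output is consistent with every test.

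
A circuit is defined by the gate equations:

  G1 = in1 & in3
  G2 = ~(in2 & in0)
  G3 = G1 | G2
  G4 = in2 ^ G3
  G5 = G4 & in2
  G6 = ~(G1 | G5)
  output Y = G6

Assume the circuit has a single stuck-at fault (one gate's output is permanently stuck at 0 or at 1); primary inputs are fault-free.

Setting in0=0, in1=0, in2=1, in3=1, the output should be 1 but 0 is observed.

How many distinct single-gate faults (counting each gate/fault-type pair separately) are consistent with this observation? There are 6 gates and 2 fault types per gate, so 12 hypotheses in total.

Fault-free: G1=0, G2=1, G3=1, G4=0, G5=0, G6=1 → 1. Observed 0.
  G1 stuck-at-0: output 1 ✗
  G1 stuck-at-1: output 0 ✓
  G2 stuck-at-0: output 0 ✓
  G2 stuck-at-1: output 1 ✗
  G3 stuck-at-0: output 0 ✓
  G3 stuck-at-1: output 1 ✗
  G4 stuck-at-0: output 1 ✗
  G4 stuck-at-1: output 0 ✓
  G5 stuck-at-0: output 1 ✗
  G5 stuck-at-1: output 0 ✓
  G6 stuck-at-0: output 0 ✓
  G6 stuck-at-1: output 1 ✗
Consistent faults: {G1 stuck-at-1, G2 stuck-at-0, G3 stuck-at-0, G4 stuck-at-1, G5 stuck-at-1, G6 stuck-at-0} — 6 in all.

6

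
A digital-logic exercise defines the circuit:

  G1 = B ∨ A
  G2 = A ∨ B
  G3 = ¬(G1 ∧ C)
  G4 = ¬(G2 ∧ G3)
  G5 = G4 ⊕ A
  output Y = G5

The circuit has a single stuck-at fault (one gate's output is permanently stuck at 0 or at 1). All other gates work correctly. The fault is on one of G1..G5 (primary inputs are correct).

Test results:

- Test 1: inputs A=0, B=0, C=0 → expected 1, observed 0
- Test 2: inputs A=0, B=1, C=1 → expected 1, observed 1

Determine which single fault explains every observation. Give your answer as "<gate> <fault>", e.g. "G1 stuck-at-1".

G2 stuck-at-1

Fault-free values for test 1 (A=0, B=0, C=0): G1=0, G2=0, G3=1, G4=1, G5=1, giving Y=1. Observed 0.
Test 1: faults giving observed 0 are {G2 stuck-at-1, G4 stuck-at-0, G5 stuck-at-0}.
Test 2 (A=0, B=1, C=1): fault-free G1=1, G2=1, G3=0, G4=1, G5=1 → 1; observed 1. Eliminates G4 stuck-at-0, G5 stuck-at-0.
Only G2 stuck-at-1 is consistent with every test.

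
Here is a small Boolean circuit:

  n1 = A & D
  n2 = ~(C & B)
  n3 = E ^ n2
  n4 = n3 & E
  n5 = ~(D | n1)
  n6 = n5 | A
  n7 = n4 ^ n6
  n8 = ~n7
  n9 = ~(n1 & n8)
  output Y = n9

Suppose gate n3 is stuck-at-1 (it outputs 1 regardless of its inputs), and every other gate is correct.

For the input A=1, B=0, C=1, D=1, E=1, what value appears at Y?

Propagate with n3 forced: n1=1, n2=1, n3=1 [stuck-at-1], n4=1, n5=0, n6=1, n7=0, n8=1, n9=0.
So Y = 0. (Without the fault it would be 1.)

0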